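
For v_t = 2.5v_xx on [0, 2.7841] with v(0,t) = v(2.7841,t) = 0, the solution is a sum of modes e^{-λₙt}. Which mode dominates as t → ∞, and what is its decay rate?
Eigenvalues: λₙ = 2.5n²π²/2.7841².
First three modes:
  n=1: λ₁ = 2.5π²/2.7841² ≈ 3.183
  n=2: λ₂ = 10π²/2.7841² ≈ 12.733 (4× faster decay)
  n=3: λ₃ = 22.5π²/2.7841² ≈ 28.649 (9× faster decay)
As t → ∞, higher modes decay exponentially faster. The n=1 mode dominates: v ~ c₁ sin(πx/2.7841) e^{-λ₁t}.
Decay rate: λ₁ = 2.5π²/2.7841² ≈ 3.183.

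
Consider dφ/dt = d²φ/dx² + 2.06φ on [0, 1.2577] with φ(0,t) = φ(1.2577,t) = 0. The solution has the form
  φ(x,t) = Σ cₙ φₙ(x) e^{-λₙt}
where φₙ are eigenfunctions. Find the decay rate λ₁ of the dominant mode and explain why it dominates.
Eigenvalues: λₙ = n²π²/1.2577² - 2.06.
First three modes:
  n=1: λ₁ = π²/1.2577² - 2.06 ≈ 4.179
  n=2: λ₂ = 4π²/1.2577² - 2.06 ≈ 22.898
  n=3: λ₃ = 9π²/1.2577² - 2.06 ≈ 54.095
Since π²/1.2577² ≈ 6.239 > 2.06, all λₙ > 0.
The n=1 mode decays slowest → dominates as t → ∞.
Asymptotic: φ ~ c₁ sin(πx/1.2577) e^{-λ₁t} with decay rate λ₁ ≈ 4.179.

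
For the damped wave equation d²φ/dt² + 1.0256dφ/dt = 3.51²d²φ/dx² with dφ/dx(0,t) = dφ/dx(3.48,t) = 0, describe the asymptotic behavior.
φ → constant (steady state). Damping (γ=1.0256) dissipates the nonconstant modes; with Neumann BCs the spatial average obeys M''+γM'=0 and tends to a finite limit.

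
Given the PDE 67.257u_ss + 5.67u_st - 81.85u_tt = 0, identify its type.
The second-order coefficients are A = 67.257, B = 5.67, C = -81.85. Since B² - 4AC = 22052.0907 > 0, this is a hyperbolic PDE.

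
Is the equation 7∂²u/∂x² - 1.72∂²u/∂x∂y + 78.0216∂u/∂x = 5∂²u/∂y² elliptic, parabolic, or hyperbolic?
Rewriting in standard form: 7∂²u/∂x² - 1.72∂²u/∂x∂y - 5∂²u/∂y² + 78.0216∂u/∂x = 0. Computing B² - 4AC with A = 7, B = -1.72, C = -5: discriminant = 142.9584 (positive). Answer: hyperbolic.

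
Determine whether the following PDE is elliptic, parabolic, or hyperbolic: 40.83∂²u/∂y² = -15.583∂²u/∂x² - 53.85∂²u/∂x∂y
Rewriting in standard form: 15.583∂²u/∂x² + 53.85∂²u/∂x∂y + 40.83∂²u/∂y² = 0. Coefficients: A = 15.583, B = 53.85, C = 40.83. B² - 4AC = 354.80694, which is positive, so the equation is hyperbolic.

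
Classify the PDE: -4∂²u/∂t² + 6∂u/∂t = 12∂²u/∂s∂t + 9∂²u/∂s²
Rewriting in standard form: -9∂²u/∂s² - 12∂²u/∂s∂t - 4∂²u/∂t² + 6∂u/∂t = 0. A = -9, B = -12, C = -4. Discriminant B² - 4AC = 0. Since 0 = 0, parabolic.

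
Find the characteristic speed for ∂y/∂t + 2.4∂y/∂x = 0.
Speed = 2.4. Information travels along x - 2.4t = const (rightward).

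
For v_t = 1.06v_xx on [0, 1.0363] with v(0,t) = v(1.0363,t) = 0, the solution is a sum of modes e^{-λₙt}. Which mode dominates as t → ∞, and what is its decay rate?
Eigenvalues: λₙ = 1.06n²π²/1.0363².
First three modes:
  n=1: λ₁ = 1.06π²/1.0363² ≈ 9.742
  n=2: λ₂ = 4.24π²/1.0363² ≈ 38.967 (4× faster decay)
  n=3: λ₃ = 9.54π²/1.0363² ≈ 87.675 (9× faster decay)
As t → ∞, higher modes decay exponentially faster. The n=1 mode dominates: v ~ c₁ sin(πx/1.0363) e^{-λ₁t}.
Decay rate: λ₁ = 1.06π²/1.0363² ≈ 9.742.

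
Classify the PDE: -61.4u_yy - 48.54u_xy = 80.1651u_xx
Rewriting in standard form: -80.1651u_xx - 48.54u_xy - 61.4u_yy = 0. A = -80.1651, B = -48.54, C = -61.4. Discriminant B² - 4AC = -17332.41696. Since -17332.41696 < 0, elliptic.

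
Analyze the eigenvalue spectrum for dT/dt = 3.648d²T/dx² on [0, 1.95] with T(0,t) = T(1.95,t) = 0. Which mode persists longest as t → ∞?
Eigenvalues: λₙ = 3.648n²π²/1.95².
First three modes:
  n=1: λ₁ = 3.648π²/1.95² ≈ 9.469
  n=2: λ₂ = 14.592π²/1.95² ≈ 37.874 (4× faster decay)
  n=3: λ₃ = 32.832π²/1.95² ≈ 85.217 (9× faster decay)
As t → ∞, higher modes decay exponentially faster. The n=1 mode dominates: T ~ c₁ sin(πx/1.95) e^{-λ₁t}.
Decay rate: λ₁ = 3.648π²/1.95² ≈ 9.469.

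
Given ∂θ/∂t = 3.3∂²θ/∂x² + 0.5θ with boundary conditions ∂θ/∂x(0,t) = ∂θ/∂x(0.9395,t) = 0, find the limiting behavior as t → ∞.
θ grows unboundedly. With Neumann BCs the constant mode has diffusion eigenvalue 0, so any r > 0 makes it grow like e^(0.5t); solution grows exponentially.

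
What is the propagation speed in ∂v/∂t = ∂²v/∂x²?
Infinite. The heat equation is parabolic, not hyperbolic, so disturbances propagate instantly.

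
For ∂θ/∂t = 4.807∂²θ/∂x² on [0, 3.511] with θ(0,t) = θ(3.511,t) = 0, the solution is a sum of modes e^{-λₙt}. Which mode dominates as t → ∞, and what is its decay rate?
Eigenvalues: λₙ = 4.807n²π²/3.511².
First three modes:
  n=1: λ₁ = 4.807π²/3.511² ≈ 3.849
  n=2: λ₂ = 19.228π²/3.511² ≈ 15.395 (4× faster decay)
  n=3: λ₃ = 43.263π²/3.511² ≈ 34.638 (9× faster decay)
As t → ∞, higher modes decay exponentially faster. The n=1 mode dominates: θ ~ c₁ sin(πx/3.511) e^{-λ₁t}.
Decay rate: λ₁ = 4.807π²/3.511² ≈ 3.849.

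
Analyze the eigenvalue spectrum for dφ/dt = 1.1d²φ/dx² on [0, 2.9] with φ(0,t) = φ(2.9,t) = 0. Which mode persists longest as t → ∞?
Eigenvalues: λₙ = 1.1n²π²/2.9².
First three modes:
  n=1: λ₁ = 1.1π²/2.9² ≈ 1.291
  n=2: λ₂ = 4.4π²/2.9² ≈ 5.164 (4× faster decay)
  n=3: λ₃ = 9.9π²/2.9² ≈ 11.618 (9× faster decay)
As t → ∞, higher modes decay exponentially faster. The n=1 mode dominates: φ ~ c₁ sin(πx/2.9) e^{-λ₁t}.
Decay rate: λ₁ = 1.1π²/2.9² ≈ 1.291.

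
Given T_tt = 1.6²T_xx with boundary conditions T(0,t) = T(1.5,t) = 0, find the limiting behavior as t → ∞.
T oscillates (no decay). Energy is conserved; the solution oscillates indefinitely as standing waves.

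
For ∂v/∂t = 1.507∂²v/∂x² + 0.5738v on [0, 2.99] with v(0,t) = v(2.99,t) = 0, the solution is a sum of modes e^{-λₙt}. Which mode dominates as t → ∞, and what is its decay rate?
Eigenvalues: λₙ = 1.507n²π²/2.99² - 0.5738.
First three modes:
  n=1: λ₁ = 1.507π²/2.99² - 0.5738 ≈ 1.09
  n=2: λ₂ = 6.028π²/2.99² - 0.5738 ≈ 6.081
  n=3: λ₃ = 13.563π²/2.99² - 0.5738 ≈ 14.399
Since 1.507π²/2.99² ≈ 1.664 > 0.5738, all λₙ > 0.
The n=1 mode decays slowest → dominates as t → ∞.
Asymptotic: v ~ c₁ sin(πx/2.99) e^{-λ₁t} with decay rate λ₁ ≈ 1.09.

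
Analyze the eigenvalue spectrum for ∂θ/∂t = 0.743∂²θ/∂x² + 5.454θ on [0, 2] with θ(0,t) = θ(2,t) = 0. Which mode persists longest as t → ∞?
Eigenvalues: λₙ = 0.743n²π²/2² - 5.454.
First three modes:
  n=1: λ₁ = 0.743π²/2² - 5.454 ≈ -3.621
  n=2: λ₂ = 2.972π²/2² - 5.454 ≈ 1.879
  n=3: λ₃ = 6.687π²/2² - 5.454 ≈ 11.046
Since 0.743π²/2² ≈ 1.833 < 5.454, λ₁ < 0.
The n=1 mode grows fastest (−λₙ is largest for n=1) → dominates.
Asymptotic: θ ~ c₁ sin(πx/2) e^{3.621t} (exponential growth at rate −λ₁ ≈ 3.621).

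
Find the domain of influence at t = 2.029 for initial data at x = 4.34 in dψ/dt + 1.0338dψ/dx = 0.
At x = 6.4375802. The characteristic carries data from (4.34, 0) to (6.4375802, 2.029).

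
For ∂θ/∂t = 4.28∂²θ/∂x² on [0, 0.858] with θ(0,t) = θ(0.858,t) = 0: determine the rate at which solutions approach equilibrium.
Eigenvalues: λₙ = 4.28n²π²/0.858².
First three modes:
  n=1: λ₁ = 4.28π²/0.858² ≈ 57.381
  n=2: λ₂ = 17.12π²/0.858² ≈ 229.524 (4× faster decay)
  n=3: λ₃ = 38.52π²/0.858² ≈ 516.43 (9× faster decay)
As t → ∞, higher modes decay exponentially faster. The n=1 mode dominates: θ ~ c₁ sin(πx/0.858) e^{-λ₁t}.
Decay rate: λ₁ = 4.28π²/0.858² ≈ 57.381.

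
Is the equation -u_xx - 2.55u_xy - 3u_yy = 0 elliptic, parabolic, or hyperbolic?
Computing B² - 4AC with A = -1, B = -2.55, C = -3: discriminant = -5.4975 (negative). Answer: elliptic.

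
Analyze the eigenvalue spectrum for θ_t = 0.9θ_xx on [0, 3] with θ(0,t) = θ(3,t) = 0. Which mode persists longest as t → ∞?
Eigenvalues: λₙ = 0.9n²π²/3².
First three modes:
  n=1: λ₁ = 0.9π²/3² ≈ 0.987
  n=2: λ₂ = 3.6π²/3² ≈ 3.948 (4× faster decay)
  n=3: λ₃ = 8.1π²/3² ≈ 8.883 (9× faster decay)
As t → ∞, higher modes decay exponentially faster. The n=1 mode dominates: θ ~ c₁ sin(πx/3) e^{-λ₁t}.
Decay rate: λ₁ = 0.9π²/3² ≈ 0.987.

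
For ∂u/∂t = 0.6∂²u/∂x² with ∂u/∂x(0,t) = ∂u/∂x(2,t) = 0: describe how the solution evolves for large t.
u → constant (steady state). Heat is conserved (no flux at boundaries); solution approaches the spatial average.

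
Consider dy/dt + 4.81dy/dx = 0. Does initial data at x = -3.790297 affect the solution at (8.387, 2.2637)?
No. Only data at x = -2.501397 affects (8.387, 2.2637). Advection has one-way propagation along characteristics.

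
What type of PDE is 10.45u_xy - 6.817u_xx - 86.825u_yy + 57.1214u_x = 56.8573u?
Rewriting in standard form: -6.817u_xx + 10.45u_xy - 86.825u_yy + 57.1214u_x - 56.8573u = 0. With A = -6.817, B = 10.45, C = -86.825, the discriminant is -2258.3416. This is an elliptic PDE.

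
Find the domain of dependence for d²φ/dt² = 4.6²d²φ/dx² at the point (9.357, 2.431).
Domain of dependence: [-1.8256, 20.5396]. Signals travel at speed 4.6, so data within |x - 9.357| ≤ 4.6·2.431 = 11.1826 can reach the point.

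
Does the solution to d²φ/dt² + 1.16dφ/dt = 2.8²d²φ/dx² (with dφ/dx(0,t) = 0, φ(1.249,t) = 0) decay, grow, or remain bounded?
φ → 0. Damping (γ=1.16) dissipates energy; oscillations decay exponentially.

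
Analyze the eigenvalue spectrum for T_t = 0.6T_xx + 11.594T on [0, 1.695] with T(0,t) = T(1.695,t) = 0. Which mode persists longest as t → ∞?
Eigenvalues: λₙ = 0.6n²π²/1.695² - 11.594.
First three modes:
  n=1: λ₁ = 0.6π²/1.695² - 11.594 ≈ -9.533
  n=2: λ₂ = 2.4π²/1.695² - 11.594 ≈ -3.349
  n=3: λ₃ = 5.4π²/1.695² - 11.594 ≈ 6.956
Since 0.6π²/1.695² ≈ 2.061 < 11.594, λ₁ < 0.
The n=1 mode grows fastest (−λₙ is largest for n=1) → dominates.
Asymptotic: T ~ c₁ sin(πx/1.695) e^{9.533t} (exponential growth at rate −λ₁ ≈ 9.533).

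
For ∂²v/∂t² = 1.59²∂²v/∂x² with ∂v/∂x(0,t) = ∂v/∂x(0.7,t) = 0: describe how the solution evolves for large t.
v oscillates about a mean that drifts linearly in t (generically unbounded; no decay). There is no damping, so the nonconstant modes persist as standing waves (energy conserved, no decay). But with Neumann conditions at both ends the constant mode has eigenvalue 0: the spatial mean M(t) of v satisfies M'' = 0, so M(t) = M(0) + M'(0)·t. Unless the initial velocity has zero mean (∫v_t(x,0)dx = 0), the solution grows linearly in t (unbounded, though not exponentially); if it does have zero mean, the solution stays bounded and simply oscillates.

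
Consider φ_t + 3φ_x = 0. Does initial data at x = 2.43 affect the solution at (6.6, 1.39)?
Yes. The characteristic through (6.6, 1.39) passes through x = 2.43.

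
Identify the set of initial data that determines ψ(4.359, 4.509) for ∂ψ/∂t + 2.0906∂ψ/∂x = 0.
A single point: x = -5.0675154. The characteristic through (4.359, 4.509) is x - 2.0906t = const, so x = 4.359 - 2.0906·4.509 = -5.0675154.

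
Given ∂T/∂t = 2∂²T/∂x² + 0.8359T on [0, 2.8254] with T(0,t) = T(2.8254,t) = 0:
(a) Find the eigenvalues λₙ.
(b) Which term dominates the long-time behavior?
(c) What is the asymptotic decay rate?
Eigenvalues: λₙ = 2n²π²/2.8254² - 0.8359.
First three modes:
  n=1: λ₁ = 2π²/2.8254² - 0.8359 ≈ 1.637
  n=2: λ₂ = 8π²/2.8254² - 0.8359 ≈ 9.055
  n=3: λ₃ = 18π²/2.8254² - 0.8359 ≈ 21.418
Since 2π²/2.8254² ≈ 2.473 > 0.8359, all λₙ > 0.
The n=1 mode decays slowest → dominates as t → ∞.
Asymptotic: T ~ c₁ sin(πx/2.8254) e^{-λ₁t} with decay rate λ₁ ≈ 1.637.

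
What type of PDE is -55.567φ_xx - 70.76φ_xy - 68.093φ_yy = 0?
With A = -55.567, B = -70.76, C = -68.093, the discriminant is -10127.917324. This is an elliptic PDE.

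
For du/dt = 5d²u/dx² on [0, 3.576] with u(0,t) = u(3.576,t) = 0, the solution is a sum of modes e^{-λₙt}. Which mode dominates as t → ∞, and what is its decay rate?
Eigenvalues: λₙ = 5n²π²/3.576².
First three modes:
  n=1: λ₁ = 5π²/3.576² ≈ 3.859
  n=2: λ₂ = 20π²/3.576² ≈ 15.436 (4× faster decay)
  n=3: λ₃ = 45π²/3.576² ≈ 34.731 (9× faster decay)
As t → ∞, higher modes decay exponentially faster. The n=1 mode dominates: u ~ c₁ sin(πx/3.576) e^{-λ₁t}.
Decay rate: λ₁ = 5π²/3.576² ≈ 3.859.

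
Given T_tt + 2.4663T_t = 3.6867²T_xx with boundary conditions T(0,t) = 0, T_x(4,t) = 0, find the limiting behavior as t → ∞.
T → 0. Damping (γ=2.4663) dissipates energy; oscillations decay exponentially.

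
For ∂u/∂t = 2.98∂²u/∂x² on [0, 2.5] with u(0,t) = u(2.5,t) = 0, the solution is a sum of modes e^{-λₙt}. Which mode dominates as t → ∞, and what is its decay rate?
Eigenvalues: λₙ = 2.98n²π²/2.5².
First three modes:
  n=1: λ₁ = 2.98π²/2.5² ≈ 4.706
  n=2: λ₂ = 11.92π²/2.5² ≈ 18.823 (4× faster decay)
  n=3: λ₃ = 26.82π²/2.5² ≈ 42.352 (9× faster decay)
As t → ∞, higher modes decay exponentially faster. The n=1 mode dominates: u ~ c₁ sin(πx/2.5) e^{-λ₁t}.
Decay rate: λ₁ = 2.98π²/2.5² ≈ 4.706.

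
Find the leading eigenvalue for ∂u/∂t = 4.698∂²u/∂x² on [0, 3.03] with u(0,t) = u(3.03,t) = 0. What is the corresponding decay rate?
Eigenvalues: λₙ = 4.698n²π²/3.03².
First three modes:
  n=1: λ₁ = 4.698π²/3.03² ≈ 5.05
  n=2: λ₂ = 18.792π²/3.03² ≈ 20.202 (4× faster decay)
  n=3: λ₃ = 42.282π²/3.03² ≈ 45.454 (9× faster decay)
As t → ∞, higher modes decay exponentially faster. The n=1 mode dominates: u ~ c₁ sin(πx/3.03) e^{-λ₁t}.
Decay rate: λ₁ = 4.698π²/3.03² ≈ 5.05.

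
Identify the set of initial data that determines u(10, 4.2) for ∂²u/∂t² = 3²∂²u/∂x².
Domain of dependence: [-2.6, 22.6]. Signals travel at speed 3, so data within |x - 10| ≤ 3·4.2 = 12.6 can reach the point.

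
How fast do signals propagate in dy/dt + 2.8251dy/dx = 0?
Speed = 2.8251. Information travels along x - 2.8251t = const (rightward).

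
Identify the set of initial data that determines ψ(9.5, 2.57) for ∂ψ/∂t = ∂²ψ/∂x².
The entire real line. The heat equation has infinite propagation speed: any initial disturbance instantly affects all points (though exponentially small far away).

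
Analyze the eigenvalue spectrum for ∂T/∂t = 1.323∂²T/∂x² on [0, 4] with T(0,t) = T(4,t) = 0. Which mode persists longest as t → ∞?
Eigenvalues: λₙ = 1.323n²π²/4².
First three modes:
  n=1: λ₁ = 1.323π²/4² ≈ 0.816
  n=2: λ₂ = 5.292π²/4² ≈ 3.264 (4× faster decay)
  n=3: λ₃ = 11.907π²/4² ≈ 7.345 (9× faster decay)
As t → ∞, higher modes decay exponentially faster. The n=1 mode dominates: T ~ c₁ sin(πx/4) e^{-λ₁t}.
Decay rate: λ₁ = 1.323π²/4² ≈ 0.816.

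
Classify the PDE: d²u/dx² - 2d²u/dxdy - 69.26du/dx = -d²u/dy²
Rewriting in standard form: d²u/dx² - 2d²u/dxdy + d²u/dy² - 69.26du/dx = 0. A = 1, B = -2, C = 1. Discriminant B² - 4AC = 0. Since 0 = 0, parabolic.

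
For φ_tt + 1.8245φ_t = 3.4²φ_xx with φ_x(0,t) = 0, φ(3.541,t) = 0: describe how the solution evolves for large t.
φ → 0. Damping (γ=1.8245) dissipates energy; oscillations decay exponentially.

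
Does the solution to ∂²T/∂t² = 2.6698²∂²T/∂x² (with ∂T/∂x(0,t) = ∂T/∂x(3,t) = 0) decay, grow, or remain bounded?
T oscillates about a mean that drifts linearly in t (generically unbounded; no decay). There is no damping, so the nonconstant modes persist as standing waves (energy conserved, no decay). But with Neumann conditions at both ends the constant mode has eigenvalue 0: the spatial mean M(t) of T satisfies M'' = 0, so M(t) = M(0) + M'(0)·t. Unless the initial velocity has zero mean (∫T_t(x,0)dx = 0), the solution grows linearly in t (unbounded, though not exponentially); if it does have zero mean, the solution stays bounded and simply oscillates.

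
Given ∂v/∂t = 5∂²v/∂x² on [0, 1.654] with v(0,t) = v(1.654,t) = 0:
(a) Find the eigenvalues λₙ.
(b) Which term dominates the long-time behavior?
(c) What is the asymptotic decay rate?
Eigenvalues: λₙ = 5n²π²/1.654².
First three modes:
  n=1: λ₁ = 5π²/1.654² ≈ 18.038
  n=2: λ₂ = 20π²/1.654² ≈ 72.154 (4× faster decay)
  n=3: λ₃ = 45π²/1.654² ≈ 162.346 (9× faster decay)
As t → ∞, higher modes decay exponentially faster. The n=1 mode dominates: v ~ c₁ sin(πx/1.654) e^{-λ₁t}.
Decay rate: λ₁ = 5π²/1.654² ≈ 18.038.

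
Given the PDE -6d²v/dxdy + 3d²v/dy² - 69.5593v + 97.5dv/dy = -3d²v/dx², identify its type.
Rewriting in standard form: 3d²v/dx² - 6d²v/dxdy + 3d²v/dy² + 97.5dv/dy - 69.5593v = 0. The second-order coefficients are A = 3, B = -6, C = 3. Since B² - 4AC = 0 = 0, this is a parabolic PDE.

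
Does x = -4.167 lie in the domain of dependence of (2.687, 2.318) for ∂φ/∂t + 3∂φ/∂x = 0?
No. Only data at x = -4.267 affects (2.687, 2.318). Advection has one-way propagation along characteristics.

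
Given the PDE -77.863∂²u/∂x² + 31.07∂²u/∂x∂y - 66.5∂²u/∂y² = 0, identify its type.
The second-order coefficients are A = -77.863, B = 31.07, C = -66.5. Since B² - 4AC = -19746.2131 < 0, this is an elliptic PDE.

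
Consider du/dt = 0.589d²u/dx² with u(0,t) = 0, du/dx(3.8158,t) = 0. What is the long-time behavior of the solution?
As t → ∞, u → 0. Heat escapes through the Dirichlet boundary.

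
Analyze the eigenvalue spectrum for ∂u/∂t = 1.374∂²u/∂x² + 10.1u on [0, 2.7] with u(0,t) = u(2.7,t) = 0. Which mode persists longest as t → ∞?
Eigenvalues: λₙ = 1.374n²π²/2.7² - 10.1.
First three modes:
  n=1: λ₁ = 1.374π²/2.7² - 10.1 ≈ -8.24
  n=2: λ₂ = 5.496π²/2.7² - 10.1 ≈ -2.659
  n=3: λ₃ = 12.366π²/2.7² - 10.1 ≈ 6.642
Since 1.374π²/2.7² ≈ 1.86 < 10.1, λ₁ < 0.
The n=1 mode grows fastest (−λₙ is largest for n=1) → dominates.
Asymptotic: u ~ c₁ sin(πx/2.7) e^{8.24t} (exponential growth at rate −λ₁ ≈ 8.24).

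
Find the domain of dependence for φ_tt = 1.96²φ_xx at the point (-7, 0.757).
Domain of dependence: [-8.48372, -5.51628]. Signals travel at speed 1.96, so data within |x - -7| ≤ 1.96·0.757 = 1.48372 can reach the point.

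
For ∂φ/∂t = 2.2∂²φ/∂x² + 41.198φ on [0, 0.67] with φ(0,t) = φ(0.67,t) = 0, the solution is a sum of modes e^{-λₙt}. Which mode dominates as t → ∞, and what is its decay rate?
Eigenvalues: λₙ = 2.2n²π²/0.67² - 41.198.
First three modes:
  n=1: λ₁ = 2.2π²/0.67² - 41.198 ≈ 7.172
  n=2: λ₂ = 8.8π²/0.67² - 41.198 ≈ 152.281
  n=3: λ₃ = 19.8π²/0.67² - 41.198 ≈ 394.129
Since 2.2π²/0.67² ≈ 48.37 > 41.198, all λₙ > 0.
The n=1 mode decays slowest → dominates as t → ∞.
Asymptotic: φ ~ c₁ sin(πx/0.67) e^{-λ₁t} with decay rate λ₁ ≈ 7.172.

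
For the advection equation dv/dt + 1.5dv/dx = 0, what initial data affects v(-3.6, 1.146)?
A single point: x = -5.319. The characteristic through (-3.6, 1.146) is x - 1.5t = const, so x = -3.6 - 1.5·1.146 = -5.319.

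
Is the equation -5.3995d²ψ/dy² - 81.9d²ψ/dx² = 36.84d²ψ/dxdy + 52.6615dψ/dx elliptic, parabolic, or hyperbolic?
Rewriting in standard form: -81.9d²ψ/dx² - 36.84d²ψ/dxdy - 5.3995d²ψ/dy² - 52.6615dψ/dx = 0. Computing B² - 4AC with A = -81.9, B = -36.84, C = -5.3995: discriminant = -411.6906 (negative). Answer: elliptic.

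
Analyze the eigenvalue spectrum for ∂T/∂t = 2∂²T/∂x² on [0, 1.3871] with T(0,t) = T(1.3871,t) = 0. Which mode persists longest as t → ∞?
Eigenvalues: λₙ = 2n²π²/1.3871².
First three modes:
  n=1: λ₁ = 2π²/1.3871² ≈ 10.259
  n=2: λ₂ = 8π²/1.3871² ≈ 41.037 (4× faster decay)
  n=3: λ₃ = 18π²/1.3871² ≈ 92.333 (9× faster decay)
As t → ∞, higher modes decay exponentially faster. The n=1 mode dominates: T ~ c₁ sin(πx/1.3871) e^{-λ₁t}.
Decay rate: λ₁ = 2π²/1.3871² ≈ 10.259.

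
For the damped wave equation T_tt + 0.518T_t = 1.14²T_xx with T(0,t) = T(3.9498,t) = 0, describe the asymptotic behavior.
T → 0. Damping (γ=0.518) dissipates energy; oscillations decay exponentially.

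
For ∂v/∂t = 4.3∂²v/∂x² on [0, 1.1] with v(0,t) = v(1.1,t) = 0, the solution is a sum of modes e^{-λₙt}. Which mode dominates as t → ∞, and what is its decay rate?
Eigenvalues: λₙ = 4.3n²π²/1.1².
First three modes:
  n=1: λ₁ = 4.3π²/1.1² ≈ 35.074
  n=2: λ₂ = 17.2π²/1.1² ≈ 140.295 (4× faster decay)
  n=3: λ₃ = 38.7π²/1.1² ≈ 315.664 (9× faster decay)
As t → ∞, higher modes decay exponentially faster. The n=1 mode dominates: v ~ c₁ sin(πx/1.1) e^{-λ₁t}.
Decay rate: λ₁ = 4.3π²/1.1² ≈ 35.074.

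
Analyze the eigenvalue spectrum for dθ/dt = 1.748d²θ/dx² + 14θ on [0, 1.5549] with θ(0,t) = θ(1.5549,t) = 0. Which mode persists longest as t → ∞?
Eigenvalues: λₙ = 1.748n²π²/1.5549² - 14.
First three modes:
  n=1: λ₁ = 1.748π²/1.5549² - 14 ≈ -6.864
  n=2: λ₂ = 6.992π²/1.5549² - 14 ≈ 14.543
  n=3: λ₃ = 15.732π²/1.5549² - 14 ≈ 50.221
Since 1.748π²/1.5549² ≈ 7.136 < 14, λ₁ < 0.
The n=1 mode grows fastest (−λₙ is largest for n=1) → dominates.
Asymptotic: θ ~ c₁ sin(πx/1.5549) e^{6.864t} (exponential growth at rate −λ₁ ≈ 6.864).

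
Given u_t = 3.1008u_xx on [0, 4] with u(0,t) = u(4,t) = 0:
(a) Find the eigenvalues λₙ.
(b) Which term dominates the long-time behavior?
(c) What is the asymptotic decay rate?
Eigenvalues: λₙ = 3.1008n²π²/4².
First three modes:
  n=1: λ₁ = 3.1008π²/4² ≈ 1.913
  n=2: λ₂ = 12.4032π²/4² ≈ 7.651 (4× faster decay)
  n=3: λ₃ = 27.9072π²/4² ≈ 17.215 (9× faster decay)
As t → ∞, higher modes decay exponentially faster. The n=1 mode dominates: u ~ c₁ sin(πx/4) e^{-λ₁t}.
Decay rate: λ₁ = 3.1008π²/4² ≈ 1.913.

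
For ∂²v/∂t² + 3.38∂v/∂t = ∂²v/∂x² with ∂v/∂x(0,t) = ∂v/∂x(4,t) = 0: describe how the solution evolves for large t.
v → constant (steady state). Damping (γ=3.38) dissipates the nonconstant modes; with Neumann BCs the spatial average obeys M''+γM'=0 and tends to a finite limit.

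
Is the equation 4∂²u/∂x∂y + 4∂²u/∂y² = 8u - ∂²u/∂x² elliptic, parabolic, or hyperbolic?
Rewriting in standard form: ∂²u/∂x² + 4∂²u/∂x∂y + 4∂²u/∂y² - 8u = 0. Computing B² - 4AC with A = 1, B = 4, C = 4: discriminant = 0 (zero). Answer: parabolic.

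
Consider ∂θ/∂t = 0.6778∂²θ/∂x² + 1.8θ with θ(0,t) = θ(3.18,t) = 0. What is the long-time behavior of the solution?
As t → ∞, θ grows unboundedly. Reaction dominates diffusion (r=1.8 > κπ²/L²≈0.66); solution grows exponentially.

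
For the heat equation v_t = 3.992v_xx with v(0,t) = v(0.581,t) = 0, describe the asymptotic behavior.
v → 0. Heat diffuses out through both boundaries.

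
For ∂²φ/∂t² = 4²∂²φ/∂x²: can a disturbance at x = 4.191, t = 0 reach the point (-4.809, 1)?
No. The domain of dependence is [-8.809, -0.809], and 4.191 is outside this interval.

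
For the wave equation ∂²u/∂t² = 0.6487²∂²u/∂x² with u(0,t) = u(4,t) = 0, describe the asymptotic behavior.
u oscillates (no decay). Energy is conserved; the solution oscillates indefinitely as standing waves.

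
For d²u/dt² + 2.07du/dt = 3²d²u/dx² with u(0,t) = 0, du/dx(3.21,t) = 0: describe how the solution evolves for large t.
u → 0. Damping (γ=2.07) dissipates energy; oscillations decay exponentially.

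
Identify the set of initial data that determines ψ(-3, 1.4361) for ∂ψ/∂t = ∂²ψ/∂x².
The entire real line. The heat equation has infinite propagation speed: any initial disturbance instantly affects all points (though exponentially small far away).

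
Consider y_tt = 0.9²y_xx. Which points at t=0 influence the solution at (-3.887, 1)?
Domain of dependence: [-4.787, -2.987]. Signals travel at speed 0.9, so data within |x - -3.887| ≤ 0.9·1 = 0.9 can reach the point.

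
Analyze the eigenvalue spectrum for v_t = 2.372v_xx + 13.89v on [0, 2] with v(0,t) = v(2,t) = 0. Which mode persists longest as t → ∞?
Eigenvalues: λₙ = 2.372n²π²/2² - 13.89.
First three modes:
  n=1: λ₁ = 2.372π²/2² - 13.89 ≈ -8.037
  n=2: λ₂ = 9.488π²/2² - 13.89 ≈ 9.521
  n=3: λ₃ = 21.348π²/2² - 13.89 ≈ 38.784
Since 2.372π²/2² ≈ 5.853 < 13.89, λ₁ < 0.
The n=1 mode grows fastest (−λₙ is largest for n=1) → dominates.
Asymptotic: v ~ c₁ sin(πx/2) e^{8.037t} (exponential growth at rate −λ₁ ≈ 8.037).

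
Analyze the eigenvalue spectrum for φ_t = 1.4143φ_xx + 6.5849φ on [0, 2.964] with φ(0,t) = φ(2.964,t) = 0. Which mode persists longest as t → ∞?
Eigenvalues: λₙ = 1.4143n²π²/2.964² - 6.5849.
First three modes:
  n=1: λ₁ = 1.4143π²/2.964² - 6.5849 ≈ -4.996
  n=2: λ₂ = 5.6572π²/2.964² - 6.5849 ≈ -0.229
  n=3: λ₃ = 12.7287π²/2.964² - 6.5849 ≈ 7.715
Since 1.4143π²/2.964² ≈ 1.589 < 6.5849, λ₁ < 0.
The n=1 mode grows fastest (−λₙ is largest for n=1) → dominates.
Asymptotic: φ ~ c₁ sin(πx/2.964) e^{4.996t} (exponential growth at rate −λ₁ ≈ 4.996).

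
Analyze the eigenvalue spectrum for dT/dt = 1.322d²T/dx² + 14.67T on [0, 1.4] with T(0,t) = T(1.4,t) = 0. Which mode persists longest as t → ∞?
Eigenvalues: λₙ = 1.322n²π²/1.4² - 14.67.
First three modes:
  n=1: λ₁ = 1.322π²/1.4² - 14.67 ≈ -8.013
  n=2: λ₂ = 5.288π²/1.4² - 14.67 ≈ 11.958
  n=3: λ₃ = 11.898π²/1.4² - 14.67 ≈ 45.243
Since 1.322π²/1.4² ≈ 6.657 < 14.67, λ₁ < 0.
The n=1 mode grows fastest (−λₙ is largest for n=1) → dominates.
Asymptotic: T ~ c₁ sin(πx/1.4) e^{8.013t} (exponential growth at rate −λ₁ ≈ 8.013).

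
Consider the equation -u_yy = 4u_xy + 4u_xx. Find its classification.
Rewriting in standard form: -4u_xx - 4u_xy - u_yy = 0. Parabolic. (A = -4, B = -4, C = -1 gives B² - 4AC = 0.)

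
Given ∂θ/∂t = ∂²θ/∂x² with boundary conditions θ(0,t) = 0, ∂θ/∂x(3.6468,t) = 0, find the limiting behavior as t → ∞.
θ → 0. Heat escapes through the Dirichlet boundary.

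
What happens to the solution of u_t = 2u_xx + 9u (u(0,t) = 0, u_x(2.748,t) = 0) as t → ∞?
u grows unboundedly. Reaction dominates diffusion (r=9 > κπ²/(4L²)≈0.65); solution grows exponentially.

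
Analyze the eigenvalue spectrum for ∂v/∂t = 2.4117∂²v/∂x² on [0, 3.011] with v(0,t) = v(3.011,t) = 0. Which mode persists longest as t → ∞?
Eigenvalues: λₙ = 2.4117n²π²/3.011².
First three modes:
  n=1: λ₁ = 2.4117π²/3.011² ≈ 2.625
  n=2: λ₂ = 9.6468π²/3.011² ≈ 10.502 (4× faster decay)
  n=3: λ₃ = 21.7053π²/3.011² ≈ 23.629 (9× faster decay)
As t → ∞, higher modes decay exponentially faster. The n=1 mode dominates: v ~ c₁ sin(πx/3.011) e^{-λ₁t}.
Decay rate: λ₁ = 2.4117π²/3.011² ≈ 2.625.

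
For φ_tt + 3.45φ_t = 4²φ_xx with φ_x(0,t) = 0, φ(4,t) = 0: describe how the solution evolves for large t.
φ → 0. Damping (γ=3.45) dissipates energy; oscillations decay exponentially.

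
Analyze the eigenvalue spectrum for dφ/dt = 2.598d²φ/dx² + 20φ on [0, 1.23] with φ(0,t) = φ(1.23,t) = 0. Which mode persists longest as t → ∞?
Eigenvalues: λₙ = 2.598n²π²/1.23² - 20.
First three modes:
  n=1: λ₁ = 2.598π²/1.23² - 20 ≈ -3.052
  n=2: λ₂ = 10.392π²/1.23² - 20 ≈ 47.794
  n=3: λ₃ = 23.382π²/1.23² - 20 ≈ 132.536
Since 2.598π²/1.23² ≈ 16.948 < 20, λ₁ < 0.
The n=1 mode grows fastest (−λₙ is largest for n=1) → dominates.
Asymptotic: φ ~ c₁ sin(πx/1.23) e^{3.052t} (exponential growth at rate −λ₁ ≈ 3.052).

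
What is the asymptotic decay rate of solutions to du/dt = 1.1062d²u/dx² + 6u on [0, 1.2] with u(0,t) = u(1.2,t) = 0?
Eigenvalues: λₙ = 1.1062n²π²/1.2² - 6.
First three modes:
  n=1: λ₁ = 1.1062π²/1.2² - 6 ≈ 1.582
  n=2: λ₂ = 4.4248π²/1.2² - 6 ≈ 24.327
  n=3: λ₃ = 9.9558π²/1.2² - 6 ≈ 62.236
Since 1.1062π²/1.2² ≈ 7.582 > 6, all λₙ > 0.
The n=1 mode decays slowest → dominates as t → ∞.
Asymptotic: u ~ c₁ sin(πx/1.2) e^{-λ₁t} with decay rate λ₁ ≈ 1.582.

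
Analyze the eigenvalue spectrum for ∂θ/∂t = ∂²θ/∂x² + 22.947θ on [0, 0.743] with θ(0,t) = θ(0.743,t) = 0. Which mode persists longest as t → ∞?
Eigenvalues: λₙ = n²π²/0.743² - 22.947.
First three modes:
  n=1: λ₁ = π²/0.743² - 22.947 ≈ -5.069
  n=2: λ₂ = 4π²/0.743² - 22.947 ≈ 48.566
  n=3: λ₃ = 9π²/0.743² - 22.947 ≈ 137.956
Since π²/0.743² ≈ 17.878 < 22.947, λ₁ < 0.
The n=1 mode grows fastest (−λₙ is largest for n=1) → dominates.
Asymptotic: θ ~ c₁ sin(πx/0.743) e^{5.069t} (exponential growth at rate −λ₁ ≈ 5.069).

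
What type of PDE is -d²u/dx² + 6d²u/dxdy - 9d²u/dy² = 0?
With A = -1, B = 6, C = -9, the discriminant is 0. This is a parabolic PDE.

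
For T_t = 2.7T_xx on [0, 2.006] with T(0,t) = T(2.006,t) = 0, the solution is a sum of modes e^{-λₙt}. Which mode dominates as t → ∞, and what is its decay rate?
Eigenvalues: λₙ = 2.7n²π²/2.006².
First three modes:
  n=1: λ₁ = 2.7π²/2.006² ≈ 6.622
  n=2: λ₂ = 10.8π²/2.006² ≈ 26.489 (4× faster decay)
  n=3: λ₃ = 24.3π²/2.006² ≈ 59.6 (9× faster decay)
As t → ∞, higher modes decay exponentially faster. The n=1 mode dominates: T ~ c₁ sin(πx/2.006) e^{-λ₁t}.
Decay rate: λ₁ = 2.7π²/2.006² ≈ 6.622.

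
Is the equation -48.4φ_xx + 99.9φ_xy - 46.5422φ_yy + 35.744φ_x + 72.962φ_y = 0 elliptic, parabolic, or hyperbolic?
Computing B² - 4AC with A = -48.4, B = 99.9, C = -46.5422: discriminant = 969.44008 (positive). Answer: hyperbolic.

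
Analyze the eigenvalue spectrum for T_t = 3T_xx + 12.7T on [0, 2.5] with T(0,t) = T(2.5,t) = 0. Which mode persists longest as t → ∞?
Eigenvalues: λₙ = 3n²π²/2.5² - 12.7.
First three modes:
  n=1: λ₁ = 3π²/2.5² - 12.7 ≈ -7.963
  n=2: λ₂ = 12π²/2.5² - 12.7 ≈ 6.25
  n=3: λ₃ = 27π²/2.5² - 12.7 ≈ 29.937
Since 3π²/2.5² ≈ 4.737 < 12.7, λ₁ < 0.
The n=1 mode grows fastest (−λₙ is largest for n=1) → dominates.
Asymptotic: T ~ c₁ sin(πx/2.5) e^{7.963t} (exponential growth at rate −λ₁ ≈ 7.963).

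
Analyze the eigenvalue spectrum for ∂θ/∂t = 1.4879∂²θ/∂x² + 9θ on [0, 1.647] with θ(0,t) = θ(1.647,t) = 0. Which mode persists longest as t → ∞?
Eigenvalues: λₙ = 1.4879n²π²/1.647² - 9.
First three modes:
  n=1: λ₁ = 1.4879π²/1.647² - 9 ≈ -3.586
  n=2: λ₂ = 5.9516π²/1.647² - 9 ≈ 12.654
  n=3: λ₃ = 13.3911π²/1.647² - 9 ≈ 39.722
Since 1.4879π²/1.647² ≈ 5.414 < 9, λ₁ < 0.
The n=1 mode grows fastest (−λₙ is largest for n=1) → dominates.
Asymptotic: θ ~ c₁ sin(πx/1.647) e^{3.586t} (exponential growth at rate −λ₁ ≈ 3.586).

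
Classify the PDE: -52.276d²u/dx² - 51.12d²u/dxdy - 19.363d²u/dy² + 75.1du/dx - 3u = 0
A = -52.276, B = -51.12, C = -19.363. Discriminant B² - 4AC = -1435.626352. Since -1435.626352 < 0, elliptic.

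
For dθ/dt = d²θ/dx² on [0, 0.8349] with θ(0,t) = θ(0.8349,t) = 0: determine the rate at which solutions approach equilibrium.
Eigenvalues: λₙ = n²π²/0.8349².
First three modes:
  n=1: λ₁ = π²/0.8349² ≈ 14.159
  n=2: λ₂ = 4π²/0.8349² ≈ 56.636 (4× faster decay)
  n=3: λ₃ = 9π²/0.8349² ≈ 127.43 (9× faster decay)
As t → ∞, higher modes decay exponentially faster. The n=1 mode dominates: θ ~ c₁ sin(πx/0.8349) e^{-λ₁t}.
Decay rate: λ₁ = π²/0.8349² ≈ 14.159.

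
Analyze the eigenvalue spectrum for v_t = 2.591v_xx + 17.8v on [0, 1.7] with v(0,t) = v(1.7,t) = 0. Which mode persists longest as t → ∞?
Eigenvalues: λₙ = 2.591n²π²/1.7² - 17.8.
First three modes:
  n=1: λ₁ = 2.591π²/1.7² - 17.8 ≈ -8.952
  n=2: λ₂ = 10.364π²/1.7² - 17.8 ≈ 17.594
  n=3: λ₃ = 23.319π²/1.7² - 17.8 ≈ 61.836
Since 2.591π²/1.7² ≈ 8.848 < 17.8, λ₁ < 0.
The n=1 mode grows fastest (−λₙ is largest for n=1) → dominates.
Asymptotic: v ~ c₁ sin(πx/1.7) e^{8.952t} (exponential growth at rate −λ₁ ≈ 8.952).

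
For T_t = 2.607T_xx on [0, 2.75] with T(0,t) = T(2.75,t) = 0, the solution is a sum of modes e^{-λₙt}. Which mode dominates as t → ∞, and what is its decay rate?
Eigenvalues: λₙ = 2.607n²π²/2.75².
First three modes:
  n=1: λ₁ = 2.607π²/2.75² ≈ 3.402
  n=2: λ₂ = 10.428π²/2.75² ≈ 13.609 (4× faster decay)
  n=3: λ₃ = 23.463π²/2.75² ≈ 30.621 (9× faster decay)
As t → ∞, higher modes decay exponentially faster. The n=1 mode dominates: T ~ c₁ sin(πx/2.75) e^{-λ₁t}.
Decay rate: λ₁ = 2.607π²/2.75² ≈ 3.402.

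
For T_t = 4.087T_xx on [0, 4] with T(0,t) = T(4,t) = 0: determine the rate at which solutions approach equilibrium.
Eigenvalues: λₙ = 4.087n²π²/4².
First three modes:
  n=1: λ₁ = 4.087π²/4² ≈ 2.521
  n=2: λ₂ = 16.348π²/4² ≈ 10.084 (4× faster decay)
  n=3: λ₃ = 36.783π²/4² ≈ 22.69 (9× faster decay)
As t → ∞, higher modes decay exponentially faster. The n=1 mode dominates: T ~ c₁ sin(πx/4) e^{-λ₁t}.
Decay rate: λ₁ = 4.087π²/4² ≈ 2.521.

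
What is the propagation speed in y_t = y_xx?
Infinite. The heat equation is parabolic, not hyperbolic, so disturbances propagate instantly.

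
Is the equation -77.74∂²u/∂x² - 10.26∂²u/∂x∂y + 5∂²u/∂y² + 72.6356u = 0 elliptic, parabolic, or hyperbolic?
Computing B² - 4AC with A = -77.74, B = -10.26, C = 5: discriminant = 1660.0676 (positive). Answer: hyperbolic.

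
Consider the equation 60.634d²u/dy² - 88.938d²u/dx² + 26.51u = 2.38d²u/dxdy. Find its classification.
Rewriting in standard form: -88.938d²u/dx² - 2.38d²u/dxdy + 60.634d²u/dy² + 26.51u = 0. Hyperbolic. (A = -88.938, B = -2.38, C = 60.634 gives B² - 4AC = 21576.331168.)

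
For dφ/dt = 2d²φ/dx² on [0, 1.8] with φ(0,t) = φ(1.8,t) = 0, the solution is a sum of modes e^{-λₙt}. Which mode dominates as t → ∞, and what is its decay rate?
Eigenvalues: λₙ = 2n²π²/1.8².
First three modes:
  n=1: λ₁ = 2π²/1.8² ≈ 6.092
  n=2: λ₂ = 8π²/1.8² ≈ 24.369 (4× faster decay)
  n=3: λ₃ = 18π²/1.8² ≈ 54.831 (9× faster decay)
As t → ∞, higher modes decay exponentially faster. The n=1 mode dominates: φ ~ c₁ sin(πx/1.8) e^{-λ₁t}.
Decay rate: λ₁ = 2π²/1.8² ≈ 6.092.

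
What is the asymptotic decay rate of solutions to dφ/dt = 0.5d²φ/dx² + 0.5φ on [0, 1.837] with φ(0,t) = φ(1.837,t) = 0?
Eigenvalues: λₙ = 0.5n²π²/1.837² - 0.5.
First three modes:
  n=1: λ₁ = 0.5π²/1.837² - 0.5 ≈ 0.962
  n=2: λ₂ = 2π²/1.837² - 0.5 ≈ 5.349
  n=3: λ₃ = 4.5π²/1.837² - 0.5 ≈ 12.661
Since 0.5π²/1.837² ≈ 1.462 > 0.5, all λₙ > 0.
The n=1 mode decays slowest → dominates as t → ∞.
Asymptotic: φ ~ c₁ sin(πx/1.837) e^{-λ₁t} with decay rate λ₁ ≈ 0.962.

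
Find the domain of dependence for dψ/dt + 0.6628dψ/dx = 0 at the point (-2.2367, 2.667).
A single point: x = -4.0043876. The characteristic through (-2.2367, 2.667) is x - 0.6628t = const, so x = -2.2367 - 0.6628·2.667 = -4.0043876.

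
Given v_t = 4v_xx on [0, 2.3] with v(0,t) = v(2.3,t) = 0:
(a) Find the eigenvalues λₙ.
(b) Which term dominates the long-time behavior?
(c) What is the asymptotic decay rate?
Eigenvalues: λₙ = 4n²π²/2.3².
First three modes:
  n=1: λ₁ = 4π²/2.3² ≈ 7.463
  n=2: λ₂ = 16π²/2.3² ≈ 29.851 (4× faster decay)
  n=3: λ₃ = 36π²/2.3² ≈ 67.166 (9× faster decay)
As t → ∞, higher modes decay exponentially faster. The n=1 mode dominates: v ~ c₁ sin(πx/2.3) e^{-λ₁t}.
Decay rate: λ₁ = 4π²/2.3² ≈ 7.463.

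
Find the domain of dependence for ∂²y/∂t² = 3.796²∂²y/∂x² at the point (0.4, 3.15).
Domain of dependence: [-11.5574, 12.3574]. Signals travel at speed 3.796, so data within |x - 0.4| ≤ 3.796·3.15 = 11.9574 can reach the point.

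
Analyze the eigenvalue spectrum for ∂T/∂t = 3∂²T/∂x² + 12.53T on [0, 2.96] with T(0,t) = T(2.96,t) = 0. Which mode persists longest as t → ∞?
Eigenvalues: λₙ = 3n²π²/2.96² - 12.53.
First three modes:
  n=1: λ₁ = 3π²/2.96² - 12.53 ≈ -9.151
  n=2: λ₂ = 12π²/2.96² - 12.53 ≈ 0.988
  n=3: λ₃ = 27π²/2.96² - 12.53 ≈ 17.884
Since 3π²/2.96² ≈ 3.379 < 12.53, λ₁ < 0.
The n=1 mode grows fastest (−λₙ is largest for n=1) → dominates.
Asymptotic: T ~ c₁ sin(πx/2.96) e^{9.151t} (exponential growth at rate −λ₁ ≈ 9.151).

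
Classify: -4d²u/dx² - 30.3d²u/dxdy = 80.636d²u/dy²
Rewriting in standard form: -4d²u/dx² - 30.3d²u/dxdy - 80.636d²u/dy² = 0. Elliptic (discriminant = -372.086).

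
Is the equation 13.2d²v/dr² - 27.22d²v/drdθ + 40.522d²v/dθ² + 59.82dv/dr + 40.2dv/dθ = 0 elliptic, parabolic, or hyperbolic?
Computing B² - 4AC with A = 13.2, B = -27.22, C = 40.522: discriminant = -1398.6332 (negative). Answer: elliptic.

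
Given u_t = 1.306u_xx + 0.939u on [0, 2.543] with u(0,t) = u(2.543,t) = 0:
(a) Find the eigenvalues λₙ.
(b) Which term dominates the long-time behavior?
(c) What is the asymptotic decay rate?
Eigenvalues: λₙ = 1.306n²π²/2.543² - 0.939.
First three modes:
  n=1: λ₁ = 1.306π²/2.543² - 0.939 ≈ 1.054
  n=2: λ₂ = 5.224π²/2.543² - 0.939 ≈ 7.034
  n=3: λ₃ = 11.754π²/2.543² - 0.939 ≈ 17
Since 1.306π²/2.543² ≈ 1.993 > 0.939, all λₙ > 0.
The n=1 mode decays slowest → dominates as t → ∞.
Asymptotic: u ~ c₁ sin(πx/2.543) e^{-λ₁t} with decay rate λ₁ ≈ 1.054.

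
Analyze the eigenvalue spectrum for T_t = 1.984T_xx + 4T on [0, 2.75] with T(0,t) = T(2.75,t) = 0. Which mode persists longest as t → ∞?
Eigenvalues: λₙ = 1.984n²π²/2.75² - 4.
First three modes:
  n=1: λ₁ = 1.984π²/2.75² - 4 ≈ -1.411
  n=2: λ₂ = 7.936π²/2.75² - 4 ≈ 6.357
  n=3: λ₃ = 17.856π²/2.75² - 4 ≈ 19.303
Since 1.984π²/2.75² ≈ 2.589 < 4, λ₁ < 0.
The n=1 mode grows fastest (−λₙ is largest for n=1) → dominates.
Asymptotic: T ~ c₁ sin(πx/2.75) e^{1.411t} (exponential growth at rate −λ₁ ≈ 1.411).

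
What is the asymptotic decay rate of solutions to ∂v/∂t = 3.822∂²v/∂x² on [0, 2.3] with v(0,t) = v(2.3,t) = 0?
Eigenvalues: λₙ = 3.822n²π²/2.3².
First three modes:
  n=1: λ₁ = 3.822π²/2.3² ≈ 7.131
  n=2: λ₂ = 15.288π²/2.3² ≈ 28.523 (4× faster decay)
  n=3: λ₃ = 34.398π²/2.3² ≈ 64.177 (9× faster decay)
As t → ∞, higher modes decay exponentially faster. The n=1 mode dominates: v ~ c₁ sin(πx/2.3) e^{-λ₁t}.
Decay rate: λ₁ = 3.822π²/2.3² ≈ 7.131.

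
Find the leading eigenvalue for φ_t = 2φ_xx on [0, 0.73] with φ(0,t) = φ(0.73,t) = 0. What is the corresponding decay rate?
Eigenvalues: λₙ = 2n²π²/0.73².
First three modes:
  n=1: λ₁ = 2π²/0.73² ≈ 37.041
  n=2: λ₂ = 8π²/0.73² ≈ 148.164 (4× faster decay)
  n=3: λ₃ = 18π²/0.73² ≈ 333.37 (9× faster decay)
As t → ∞, higher modes decay exponentially faster. The n=1 mode dominates: φ ~ c₁ sin(πx/0.73) e^{-λ₁t}.
Decay rate: λ₁ = 2π²/0.73² ≈ 37.041.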